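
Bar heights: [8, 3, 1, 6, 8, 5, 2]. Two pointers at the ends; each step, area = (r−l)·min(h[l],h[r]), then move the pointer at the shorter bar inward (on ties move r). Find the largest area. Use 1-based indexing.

[1,7] min(8,2)*6=12 best=12 * → r--
[1,6] min(8,5)*5=25 best=25 * → r--
[1,5] min(8,8)*4=32 best=32 * → r--
[1,4] min(8,6)*3=18 best=32 → r--
[1,3] min(8,1)*2=2 best=32 → r--
[1,2] min(8,3)*1=3 best=32 → r--

max area = 32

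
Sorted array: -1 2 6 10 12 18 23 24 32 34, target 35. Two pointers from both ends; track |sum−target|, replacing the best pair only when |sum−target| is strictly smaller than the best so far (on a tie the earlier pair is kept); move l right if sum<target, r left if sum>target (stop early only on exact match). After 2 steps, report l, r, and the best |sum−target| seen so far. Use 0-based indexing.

l=0 r=9: -1+34=33 d=2 *, l++
l=1 r=9: 2+34=36 d=1 *, r--

l=1, r=8, best |Δ|=1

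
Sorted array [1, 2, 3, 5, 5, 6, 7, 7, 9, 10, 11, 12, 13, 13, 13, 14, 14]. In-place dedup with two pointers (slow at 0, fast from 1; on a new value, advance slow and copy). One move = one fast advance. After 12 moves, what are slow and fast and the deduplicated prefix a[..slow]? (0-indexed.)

(s=0,f=1) a[fast]=2≠a[slow]=1 write a[1]=2 → slow++,fast++
(s=1,f=2) a[fast]=3≠a[slow]=2 write a[2]=3 → slow++,fast++
(s=2,f=3) a[fast]=5≠a[slow]=3 write a[3]=5 → slow++,fast++
(s=3,f=4) a[fast]=5=a[slow] dup → fast++
(s=3,f=5) a[fast]=6≠a[slow]=5 write a[4]=6 → slow++,fast++
(s=4,f=6) a[fast]=7≠a[slow]=6 write a[5]=7 → slow++,fast++
(s=5,f=7) a[fast]=7=a[slow] dup → fast++
(s=5,f=8) a[fast]=9≠a[slow]=7 write a[6]=9 → slow++,fast++
(s=6,f=9) a[fast]=10≠a[slow]=9 write a[7]=10 → slow++,fast++
(s=7,f=10) a[fast]=11≠a[slow]=10 write a[8]=11 → slow++,fast++
(s=8,f=11) a[fast]=12≠a[slow]=11 write a[9]=12 → slow++,fast++
(s=9,f=12) a[fast]=13≠a[slow]=12 write a[10]=13 → slow++,fast++

slow=10, fast=13, prefix=[1, 2, 3, 5, 6, 7, 9, 10, 11, 12, 13]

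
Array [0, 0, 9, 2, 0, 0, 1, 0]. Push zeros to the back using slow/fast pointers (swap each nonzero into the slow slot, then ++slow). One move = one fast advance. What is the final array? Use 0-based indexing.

[9, 2, 1, 0, 0, 0, 0, 0]

slow=0 fast=0: a[fast]=0, fast++
slow=0 fast=1: a[fast]=0, fast++
slow=0 fast=2: a[fast]=9≠0 swap→a[0]=9, slow++,fast++
slow=1 fast=3: a[fast]=2≠0 swap→a[1]=2, slow++,fast++
slow=2 fast=4: a[fast]=0, fast++
slow=2 fast=5: a[fast]=0, fast++
slow=2 fast=6: a[fast]=1≠0 swap→a[2]=1, slow++,fast++
slow=3 fast=7: a[fast]=0, fast++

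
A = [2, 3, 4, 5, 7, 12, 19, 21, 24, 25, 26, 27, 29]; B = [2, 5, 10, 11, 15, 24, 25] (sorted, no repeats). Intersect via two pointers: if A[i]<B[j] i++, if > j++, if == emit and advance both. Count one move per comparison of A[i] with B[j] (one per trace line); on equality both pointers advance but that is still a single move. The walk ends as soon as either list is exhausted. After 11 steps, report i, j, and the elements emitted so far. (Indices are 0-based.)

i=0 j=0: 2==2 emit, i++,j++
i=1 j=1: 3<5, i++
i=2 j=1: 4<5, i++
i=3 j=1: 5==5 emit, i++,j++
i=4 j=2: 7<10, i++
i=5 j=2: 12>10, j++
i=5 j=3: 12>11, j++
i=5 j=4: 12<15, i++
i=6 j=4: 19>15, j++
i=6 j=5: 19<24, i++
i=7 j=5: 21<24, i++

i=8, j=5, emitted=[2, 5]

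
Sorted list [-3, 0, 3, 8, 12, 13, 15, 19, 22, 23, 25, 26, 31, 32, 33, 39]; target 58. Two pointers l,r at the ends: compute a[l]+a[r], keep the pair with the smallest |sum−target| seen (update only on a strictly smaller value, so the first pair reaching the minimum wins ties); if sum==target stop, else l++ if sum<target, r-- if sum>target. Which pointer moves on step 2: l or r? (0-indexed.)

l

l=0 r=15: -3+39=36 d=22 *, l++
l=1 r=15: 0+39=39 d=19 *, l++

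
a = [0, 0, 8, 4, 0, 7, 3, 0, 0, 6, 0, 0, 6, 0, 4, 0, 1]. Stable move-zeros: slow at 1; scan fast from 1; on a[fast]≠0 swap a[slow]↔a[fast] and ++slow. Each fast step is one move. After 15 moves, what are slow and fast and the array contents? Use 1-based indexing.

slow=8, fast=16, a=[8, 4, 7, 3, 6, 6, 4, 0, 0, 0, 0, 0, 0, 0, 0, 0, 1]

(s=1,f=1) a[fast]=0 → fast++
(s=1,f=2) a[fast]=0 → fast++
(s=1,f=3) a[fast]=8≠0 swap→a[1]=8 → slow++,fast++
(s=2,f=4) a[fast]=4≠0 swap→a[2]=4 → slow++,fast++
(s=3,f=5) a[fast]=0 → fast++
(s=3,f=6) a[fast]=7≠0 swap→a[3]=7 → slow++,fast++
(s=4,f=7) a[fast]=3≠0 swap→a[4]=3 → slow++,fast++
(s=5,f=8) a[fast]=0 → fast++
(s=5,f=9) a[fast]=0 → fast++
(s=5,f=10) a[fast]=6≠0 swap→a[5]=6 → slow++,fast++
(s=6,f=11) a[fast]=0 → fast++
(s=6,f=12) a[fast]=0 → fast++
(s=6,f=13) a[fast]=6≠0 swap→a[6]=6 → slow++,fast++
(s=7,f=14) a[fast]=0 → fast++
(s=7,f=15) a[fast]=4≠0 swap→a[7]=4 → slow++,fast++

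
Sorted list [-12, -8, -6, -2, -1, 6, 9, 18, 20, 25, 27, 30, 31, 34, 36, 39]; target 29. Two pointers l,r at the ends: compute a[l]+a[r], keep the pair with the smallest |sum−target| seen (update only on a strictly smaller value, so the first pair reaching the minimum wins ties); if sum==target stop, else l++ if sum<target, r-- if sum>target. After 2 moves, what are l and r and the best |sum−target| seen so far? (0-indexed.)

l=0 r=15: -12+39=27 d=2 *, l++
l=1 r=15: -8+39=31 d=2, r--

l=1, r=14, best |Δ|=2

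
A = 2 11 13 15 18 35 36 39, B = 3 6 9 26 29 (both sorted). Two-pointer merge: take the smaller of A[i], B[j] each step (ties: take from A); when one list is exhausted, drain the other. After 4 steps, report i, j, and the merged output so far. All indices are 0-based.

[i=0,j=0] A[i]=2<=B[j]=3 take 2 → i++
[i=1,j=0] A[i]=11>B[j]=3 take 3 → j++
[i=1,j=1] A[i]=11>B[j]=6 take 6 → j++
[i=1,j=2] A[i]=11>B[j]=9 take 9 → j++

i=1, j=3, merged so far=[2, 3, 6, 9]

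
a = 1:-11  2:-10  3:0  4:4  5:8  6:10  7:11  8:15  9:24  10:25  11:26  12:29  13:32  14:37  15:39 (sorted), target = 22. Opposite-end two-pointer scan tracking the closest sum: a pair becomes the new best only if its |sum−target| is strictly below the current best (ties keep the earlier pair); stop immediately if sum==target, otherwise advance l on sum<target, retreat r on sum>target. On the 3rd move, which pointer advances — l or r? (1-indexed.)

l=1 r=15: -11+39=28 d=6 *, r--
l=1 r=14: -11+37=26 d=4 *, r--
l=1 r=13: -11+32=21 d=1 *, l++

l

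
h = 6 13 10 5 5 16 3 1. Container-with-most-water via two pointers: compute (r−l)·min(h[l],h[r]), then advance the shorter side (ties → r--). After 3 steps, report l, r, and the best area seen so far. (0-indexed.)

[0,7] min(6,1)*7=7 best=7 * → r--
[0,6] min(6,3)*6=18 best=18 * → r--
[0,5] min(6,16)*5=30 best=30 * → l++

l=1, r=5, best area=30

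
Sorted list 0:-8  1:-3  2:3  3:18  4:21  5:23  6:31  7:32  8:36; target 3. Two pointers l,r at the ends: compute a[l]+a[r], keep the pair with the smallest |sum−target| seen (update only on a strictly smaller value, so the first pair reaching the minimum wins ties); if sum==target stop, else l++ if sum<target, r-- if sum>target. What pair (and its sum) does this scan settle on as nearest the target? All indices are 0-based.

[0,8] -8+36=28 d=25 * → r--
[0,7] -8+32=24 d=21 * → r--
[0,6] -8+31=23 d=20 * → r--
[0,5] -8+23=15 d=12 * → r--
[0,4] -8+21=13 d=10 * → r--
[0,3] -8+18=10 d=7 * → r--
[0,2] -8+3=-5 d=8 → l++
[1,2] -3+3=0 d=3 * → l++

pair (-3, 3) with sum 0 (|Δ|=3)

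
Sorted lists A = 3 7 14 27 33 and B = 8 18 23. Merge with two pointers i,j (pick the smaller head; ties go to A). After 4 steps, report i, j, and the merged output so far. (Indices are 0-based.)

i=3, j=1, merged so far=[3, 7, 8, 14]

i=0 j=0: A[i]=3<=B[j]=8 take 3, i++
i=1 j=0: A[i]=7<=B[j]=8 take 7, i++
i=2 j=0: A[i]=14>B[j]=8 take 8, j++
i=2 j=1: A[i]=14<=B[j]=18 take 14, i++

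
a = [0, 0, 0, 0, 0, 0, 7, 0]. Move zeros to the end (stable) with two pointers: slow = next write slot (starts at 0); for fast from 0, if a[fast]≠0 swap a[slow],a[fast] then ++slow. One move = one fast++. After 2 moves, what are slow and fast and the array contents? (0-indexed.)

slow=0 fast=0: a[fast]=0, fast++
slow=0 fast=1: a[fast]=0, fast++

slow=0, fast=2, a=[0, 0, 0, 0, 0, 0, 7, 0]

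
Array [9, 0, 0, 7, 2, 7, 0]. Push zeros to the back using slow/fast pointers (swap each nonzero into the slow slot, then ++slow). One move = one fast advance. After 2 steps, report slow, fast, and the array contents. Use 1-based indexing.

(s=1,f=1) a[fast]=9≠0 swap→a[1]=9 → slow++,fast++
(s=2,f=2) a[fast]=0 → fast++

slow=2, fast=3, a=[9, 0, 0, 7, 2, 7, 0]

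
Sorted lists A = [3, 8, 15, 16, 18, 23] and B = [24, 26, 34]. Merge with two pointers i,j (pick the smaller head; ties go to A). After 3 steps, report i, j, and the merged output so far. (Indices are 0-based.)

i=3, j=0, merged so far=[3, 8, 15]

[i=0,j=0] A[i]=3<=B[j]=24 take 3 → i++
[i=1,j=0] A[i]=8<=B[j]=24 take 8 → i++
[i=2,j=0] A[i]=15<=B[j]=24 take 15 → i++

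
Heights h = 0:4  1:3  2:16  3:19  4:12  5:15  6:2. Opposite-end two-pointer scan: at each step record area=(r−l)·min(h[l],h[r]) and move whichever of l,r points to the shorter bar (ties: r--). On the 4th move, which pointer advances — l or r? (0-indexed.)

[0,6] min(4,2)*6=12 best=12 * → r--
[0,5] min(4,15)*5=20 best=20 * → l++
[1,5] min(3,15)*4=12 best=20 → l++
[2,5] min(16,15)*3=45 best=45 * → r--

r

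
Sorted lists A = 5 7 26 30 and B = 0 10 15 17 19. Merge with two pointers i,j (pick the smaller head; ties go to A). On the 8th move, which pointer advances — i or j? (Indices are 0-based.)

[i=0,j=0] A[i]=5>B[j]=0 take 0 → j++
[i=0,j=1] A[i]=5<=B[j]=10 take 5 → i++
[i=1,j=1] A[i]=7<=B[j]=10 take 7 → i++
[i=2,j=1] A[i]=26>B[j]=10 take 10 → j++
[i=2,j=2] A[i]=26>B[j]=15 take 15 → j++
[i=2,j=3] A[i]=26>B[j]=17 take 17 → j++
[i=2,j=4] A[i]=26>B[j]=19 take 19 → j++
[i=2,j=5] B done, take A[i]=26 → i++

i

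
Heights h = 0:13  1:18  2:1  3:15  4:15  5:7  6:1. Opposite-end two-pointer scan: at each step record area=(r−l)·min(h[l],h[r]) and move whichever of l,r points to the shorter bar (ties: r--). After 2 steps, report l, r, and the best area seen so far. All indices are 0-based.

l=0 r=6: min(13,1)*6=6 best=6 *, r--
l=0 r=5: min(13,7)*5=35 best=35 *, r--

l=0, r=4, best area=35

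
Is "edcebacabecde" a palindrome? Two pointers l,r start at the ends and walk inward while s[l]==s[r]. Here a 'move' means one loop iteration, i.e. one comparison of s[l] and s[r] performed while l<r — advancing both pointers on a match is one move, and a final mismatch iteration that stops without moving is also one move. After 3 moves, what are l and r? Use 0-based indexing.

l=0 r=12: 'e'=='e', l++,r--
l=1 r=11: 'd'=='d', l++,r--
l=2 r=10: 'c'=='c', l++,r--

l=3, r=9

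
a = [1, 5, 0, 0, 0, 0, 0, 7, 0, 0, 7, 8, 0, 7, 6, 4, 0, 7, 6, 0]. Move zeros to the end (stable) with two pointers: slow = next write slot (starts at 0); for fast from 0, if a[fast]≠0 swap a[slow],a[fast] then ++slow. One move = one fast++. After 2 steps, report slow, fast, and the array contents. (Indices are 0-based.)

slow=2, fast=2, a=[1, 5, 0, 0, 0, 0, 0, 7, 0, 0, 7, 8, 0, 7, 6, 4, 0, 7, 6, 0]

(s=0,f=0) a[fast]=1≠0 swap→a[0]=1 → slow++,fast++
(s=1,f=1) a[fast]=5≠0 swap→a[1]=5 → slow++,fast++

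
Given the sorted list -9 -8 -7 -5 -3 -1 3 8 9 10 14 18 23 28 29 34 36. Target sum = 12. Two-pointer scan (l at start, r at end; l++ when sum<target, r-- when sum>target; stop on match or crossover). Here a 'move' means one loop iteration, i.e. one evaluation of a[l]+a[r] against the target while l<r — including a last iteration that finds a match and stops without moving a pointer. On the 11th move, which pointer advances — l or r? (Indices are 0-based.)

l

[0,16] -9+36=27 >12 → r--
[0,15] -9+34=25 >12 → r--
[0,14] -9+29=20 >12 → r--
[0,13] -9+28=19 >12 → r--
[0,12] -9+23=14 >12 → r--
[0,11] -9+18=9 <12 → l++
[1,11] -8+18=10 <12 → l++
[2,11] -7+18=11 <12 → l++
[3,11] -5+18=13 >12 → r--
[3,10] -5+14=9 <12 → l++
[4,10] -3+14=11 <12 → l++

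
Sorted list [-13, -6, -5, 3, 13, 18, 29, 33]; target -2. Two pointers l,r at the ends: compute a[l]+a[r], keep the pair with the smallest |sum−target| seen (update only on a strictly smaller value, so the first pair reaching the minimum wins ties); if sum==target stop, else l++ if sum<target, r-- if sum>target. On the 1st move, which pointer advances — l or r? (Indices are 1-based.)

l=1 r=8: -13+33=20 d=22 *, r--

r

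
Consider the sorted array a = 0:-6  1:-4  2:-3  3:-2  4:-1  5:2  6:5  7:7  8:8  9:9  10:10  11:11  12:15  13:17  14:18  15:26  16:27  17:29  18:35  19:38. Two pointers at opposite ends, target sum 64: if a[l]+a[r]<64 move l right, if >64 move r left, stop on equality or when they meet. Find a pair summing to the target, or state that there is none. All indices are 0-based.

l=0 r=19: -6+38=32 <64, l++
l=1 r=19: -4+38=34 <64, l++
l=2 r=19: -3+38=35 <64, l++
l=3 r=19: -2+38=36 <64, l++
l=4 r=19: -1+38=37 <64, l++
l=5 r=19: 2+38=40 <64, l++
l=6 r=19: 5+38=43 <64, l++
l=7 r=19: 7+38=45 <64, l++
l=8 r=19: 8+38=46 <64, l++
l=9 r=19: 9+38=47 <64, l++
l=10 r=19: 10+38=48 <64, l++
l=11 r=19: 11+38=49 <64, l++
l=12 r=19: 15+38=53 <64, l++
l=13 r=19: 17+38=55 <64, l++
l=14 r=19: 18+38=56 <64, l++
l=15 r=19: 26+38=64, found

(26, 38)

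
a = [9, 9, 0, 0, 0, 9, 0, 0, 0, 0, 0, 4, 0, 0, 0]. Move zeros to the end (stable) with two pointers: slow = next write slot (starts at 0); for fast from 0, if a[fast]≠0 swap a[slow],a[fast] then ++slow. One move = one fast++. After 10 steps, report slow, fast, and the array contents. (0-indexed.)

slow=0 fast=0: a[fast]=9≠0 swap→a[0]=9, slow++,fast++
slow=1 fast=1: a[fast]=9≠0 swap→a[1]=9, slow++,fast++
slow=2 fast=2: a[fast]=0, fast++
slow=2 fast=3: a[fast]=0, fast++
slow=2 fast=4: a[fast]=0, fast++
slow=2 fast=5: a[fast]=9≠0 swap→a[2]=9, slow++,fast++
slow=3 fast=6: a[fast]=0, fast++
slow=3 fast=7: a[fast]=0, fast++
slow=3 fast=8: a[fast]=0, fast++
slow=3 fast=9: a[fast]=0, fast++

slow=3, fast=10, a=[9, 9, 9, 0, 0, 0, 0, 0, 0, 0, 0, 4, 0, 0, 0]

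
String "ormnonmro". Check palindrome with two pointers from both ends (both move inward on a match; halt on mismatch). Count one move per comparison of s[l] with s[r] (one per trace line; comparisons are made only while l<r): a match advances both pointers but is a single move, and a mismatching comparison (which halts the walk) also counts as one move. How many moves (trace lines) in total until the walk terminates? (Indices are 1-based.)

4 moves

l=1 r=9: 'o'=='o', l++,r--
l=2 r=8: 'r'=='r', l++,r--
l=3 r=7: 'm'=='m', l++,r--
l=4 r=6: 'n'=='n', l++,r--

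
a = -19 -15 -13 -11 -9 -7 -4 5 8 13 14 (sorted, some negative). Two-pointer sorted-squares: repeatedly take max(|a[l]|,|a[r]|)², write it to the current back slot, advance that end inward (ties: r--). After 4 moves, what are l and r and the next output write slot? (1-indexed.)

[1,11] |-19|>|14| out[11]=361 → l++
[2,11] |-15|>|14| out[10]=225 → l++
[3,11] |-13|<=|14| out[9]=196 → r--
[3,10] |-13|<=|13| out[8]=169 → r--

l=3, r=9, next write slot=7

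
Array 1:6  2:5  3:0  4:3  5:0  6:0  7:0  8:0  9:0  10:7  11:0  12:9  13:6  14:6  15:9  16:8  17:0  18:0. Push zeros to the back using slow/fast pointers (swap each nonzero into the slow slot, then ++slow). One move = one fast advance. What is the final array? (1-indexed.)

(s=1,f=1) a[fast]=6≠0 swap→a[1]=6 → slow++,fast++
(s=2,f=2) a[fast]=5≠0 swap→a[2]=5 → slow++,fast++
(s=3,f=3) a[fast]=0 → fast++
(s=3,f=4) a[fast]=3≠0 swap→a[3]=3 → slow++,fast++
(s=4,f=5) a[fast]=0 → fast++
(s=4,f=6) a[fast]=0 → fast++
(s=4,f=7) a[fast]=0 → fast++
(s=4,f=8) a[fast]=0 → fast++
(s=4,f=9) a[fast]=0 → fast++
(s=4,f=10) a[fast]=7≠0 swap→a[4]=7 → slow++,fast++
(s=5,f=11) a[fast]=0 → fast++
(s=5,f=12) a[fast]=9≠0 swap→a[5]=9 → slow++,fast++
(s=6,f=13) a[fast]=6≠0 swap→a[6]=6 → slow++,fast++
(s=7,f=14) a[fast]=6≠0 swap→a[7]=6 → slow++,fast++
(s=8,f=15) a[fast]=9≠0 swap→a[8]=9 → slow++,fast++
(s=9,f=16) a[fast]=8≠0 swap→a[9]=8 → slow++,fast++
(s=10,f=17) a[fast]=0 → fast++
(s=10,f=18) a[fast]=0 → fast++

[6, 5, 3, 7, 9, 6, 6, 9, 8, 0, 0, 0, 0, 0, 0, 0, 0, 0]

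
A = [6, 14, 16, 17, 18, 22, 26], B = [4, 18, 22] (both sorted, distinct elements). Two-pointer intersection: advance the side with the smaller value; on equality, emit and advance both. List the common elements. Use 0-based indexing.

i=0 j=0: 6>4, j++
i=0 j=1: 6<18, i++
i=1 j=1: 14<18, i++
i=2 j=1: 16<18, i++
i=3 j=1: 17<18, i++
i=4 j=1: 18==18 emit, i++,j++
i=5 j=2: 22==22 emit, i++,j++

intersection = [18, 22]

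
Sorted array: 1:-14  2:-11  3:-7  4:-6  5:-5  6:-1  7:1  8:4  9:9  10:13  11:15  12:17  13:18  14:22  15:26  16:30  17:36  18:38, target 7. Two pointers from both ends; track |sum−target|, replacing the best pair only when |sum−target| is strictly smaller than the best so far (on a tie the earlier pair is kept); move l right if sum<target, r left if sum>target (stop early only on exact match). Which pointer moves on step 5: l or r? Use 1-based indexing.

[1,18] -14+38=24 d=17 * → r--
[1,17] -14+36=22 d=15 * → r--
[1,16] -14+30=16 d=9 * → r--
[1,15] -14+26=12 d=5 * → r--
[1,14] -14+22=8 d=1 * → r--

r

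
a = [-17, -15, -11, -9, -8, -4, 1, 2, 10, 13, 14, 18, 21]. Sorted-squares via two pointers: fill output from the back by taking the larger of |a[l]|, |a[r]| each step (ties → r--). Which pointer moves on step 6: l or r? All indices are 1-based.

r

l=1 r=13: |-17|<=|21| out[13]=441, r--
l=1 r=12: |-17|<=|18| out[12]=324, r--
l=1 r=11: |-17|>|14| out[11]=289, l++
l=2 r=11: |-15|>|14| out[10]=225, l++
l=3 r=11: |-11|<=|14| out[9]=196, r--
l=3 r=10: |-11|<=|13| out[8]=169, r--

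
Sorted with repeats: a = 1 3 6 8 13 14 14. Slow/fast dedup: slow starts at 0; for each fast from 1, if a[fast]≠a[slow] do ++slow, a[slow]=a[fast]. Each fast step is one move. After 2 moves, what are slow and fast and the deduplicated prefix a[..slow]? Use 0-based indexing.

slow=0 fast=1: a[fast]=3≠a[slow]=1 write a[1]=3, slow++,fast++
slow=1 fast=2: a[fast]=6≠a[slow]=3 write a[2]=6, slow++,fast++

slow=2, fast=3, prefix=[1, 3, 6]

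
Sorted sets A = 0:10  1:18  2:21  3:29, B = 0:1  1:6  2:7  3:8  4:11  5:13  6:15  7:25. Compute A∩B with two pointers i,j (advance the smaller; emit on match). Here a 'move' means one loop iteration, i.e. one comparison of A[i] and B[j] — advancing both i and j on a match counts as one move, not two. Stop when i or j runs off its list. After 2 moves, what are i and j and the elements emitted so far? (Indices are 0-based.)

[i=0,j=0] 10>1 → j++
[i=0,j=1] 10>6 → j++

i=0, j=2, emitted=[]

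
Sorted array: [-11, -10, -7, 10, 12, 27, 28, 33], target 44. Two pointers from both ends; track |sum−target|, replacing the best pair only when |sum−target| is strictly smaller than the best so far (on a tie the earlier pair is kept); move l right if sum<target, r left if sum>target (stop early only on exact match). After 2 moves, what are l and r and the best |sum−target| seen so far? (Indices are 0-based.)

l=0 r=7: -11+33=22 d=22 *, l++
l=1 r=7: -10+33=23 d=21 *, l++

l=2, r=7, best |Δ|=21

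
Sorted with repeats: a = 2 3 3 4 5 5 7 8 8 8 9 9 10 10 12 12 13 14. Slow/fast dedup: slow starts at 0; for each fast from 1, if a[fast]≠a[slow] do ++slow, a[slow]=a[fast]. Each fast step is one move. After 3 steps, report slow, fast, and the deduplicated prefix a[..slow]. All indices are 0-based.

slow=2, fast=4, prefix=[2, 3, 4]

slow=0 fast=1: a[fast]=3≠a[slow]=2 write a[1]=3, slow++,fast++
slow=1 fast=2: a[fast]=3=a[slow] dup, fast++
slow=1 fast=3: a[fast]=4≠a[slow]=3 write a[2]=4, slow++,fast++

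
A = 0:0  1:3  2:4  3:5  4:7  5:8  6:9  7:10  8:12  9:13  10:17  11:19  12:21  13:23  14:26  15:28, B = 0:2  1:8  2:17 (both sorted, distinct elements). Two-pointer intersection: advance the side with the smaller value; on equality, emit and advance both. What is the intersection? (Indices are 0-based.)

i=0 j=0: 0<2, i++
i=1 j=0: 3>2, j++
i=1 j=1: 3<8, i++
i=2 j=1: 4<8, i++
i=3 j=1: 5<8, i++
i=4 j=1: 7<8, i++
i=5 j=1: 8==8 emit, i++,j++
i=6 j=2: 9<17, i++
i=7 j=2: 10<17, i++
i=8 j=2: 12<17, i++
i=9 j=2: 13<17, i++
i=10 j=2: 17==17 emit, i++,j++

intersection = [8, 17]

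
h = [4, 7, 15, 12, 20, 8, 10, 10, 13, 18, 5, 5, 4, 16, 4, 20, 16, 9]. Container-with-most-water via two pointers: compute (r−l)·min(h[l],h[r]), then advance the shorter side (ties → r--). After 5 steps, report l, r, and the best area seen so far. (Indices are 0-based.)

l=0 r=17: min(4,9)*17=68 best=68 *, l++
l=1 r=17: min(7,9)*16=112 best=112 *, l++
l=2 r=17: min(15,9)*15=135 best=135 *, r--
l=2 r=16: min(15,16)*14=210 best=210 *, l++
l=3 r=16: min(12,16)*13=156 best=210, l++

l=4, r=16, best area=210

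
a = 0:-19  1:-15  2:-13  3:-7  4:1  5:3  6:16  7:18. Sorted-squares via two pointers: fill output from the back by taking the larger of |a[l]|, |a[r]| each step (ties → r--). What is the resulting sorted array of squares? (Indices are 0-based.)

[1, 9, 49, 169, 225, 256, 324, 361]

[0,7] |-19|>|18| out[7]=361 → l++
[1,7] |-15|<=|18| out[6]=324 → r--
[1,6] |-15|<=|16| out[5]=256 → r--
[1,5] |-15|>|3| out[4]=225 → l++
[2,5] |-13|>|3| out[3]=169 → l++
[3,5] |-7|>|3| out[2]=49 → l++
[4,5] |1|<=|3| out[1]=9 → r--
[4,4] |1|<=|1| out[0]=1 → r--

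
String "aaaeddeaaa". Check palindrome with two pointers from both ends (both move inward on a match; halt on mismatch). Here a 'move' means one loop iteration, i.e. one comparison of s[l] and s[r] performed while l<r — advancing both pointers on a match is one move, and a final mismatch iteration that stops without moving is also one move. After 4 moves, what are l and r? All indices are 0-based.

[0,9] 'a'=='a' → l++,r--
[1,8] 'a'=='a' → l++,r--
[2,7] 'a'=='a' → l++,r--
[3,6] 'e'=='e' → l++,r--

l=4, r=5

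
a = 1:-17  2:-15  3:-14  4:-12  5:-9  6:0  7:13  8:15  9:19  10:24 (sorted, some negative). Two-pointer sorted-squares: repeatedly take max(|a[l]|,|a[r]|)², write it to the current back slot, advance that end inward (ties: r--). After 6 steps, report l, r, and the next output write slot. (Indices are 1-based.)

[1,10] |-17|<=|24| out[10]=576 → r--
[1,9] |-17|<=|19| out[9]=361 → r--
[1,8] |-17|>|15| out[8]=289 → l++
[2,8] |-15|<=|15| out[7]=225 → r--
[2,7] |-15|>|13| out[6]=225 → l++
[3,7] |-14|>|13| out[5]=196 → l++

l=4, r=7, next write slot=4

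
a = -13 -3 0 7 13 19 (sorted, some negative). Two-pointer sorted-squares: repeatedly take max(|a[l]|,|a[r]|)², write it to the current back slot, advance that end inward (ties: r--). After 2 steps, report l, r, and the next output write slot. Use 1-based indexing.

l=1 r=6: |-13|<=|19| out[6]=361, r--
l=1 r=5: |-13|<=|13| out[5]=169, r--

l=1, r=4, next write slot=4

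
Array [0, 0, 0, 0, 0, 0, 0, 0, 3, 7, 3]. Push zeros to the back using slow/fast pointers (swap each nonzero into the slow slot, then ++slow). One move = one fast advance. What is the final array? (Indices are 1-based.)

slow=1 fast=1: a[fast]=0, fast++
slow=1 fast=2: a[fast]=0, fast++
slow=1 fast=3: a[fast]=0, fast++
slow=1 fast=4: a[fast]=0, fast++
slow=1 fast=5: a[fast]=0, fast++
slow=1 fast=6: a[fast]=0, fast++
slow=1 fast=7: a[fast]=0, fast++
slow=1 fast=8: a[fast]=0, fast++
slow=1 fast=9: a[fast]=3≠0 swap→a[1]=3, slow++,fast++
slow=2 fast=10: a[fast]=7≠0 swap→a[2]=7, slow++,fast++
slow=3 fast=11: a[fast]=3≠0 swap→a[3]=3, slow++,fast++

[3, 7, 3, 0, 0, 0, 0, 0, 0, 0, 0]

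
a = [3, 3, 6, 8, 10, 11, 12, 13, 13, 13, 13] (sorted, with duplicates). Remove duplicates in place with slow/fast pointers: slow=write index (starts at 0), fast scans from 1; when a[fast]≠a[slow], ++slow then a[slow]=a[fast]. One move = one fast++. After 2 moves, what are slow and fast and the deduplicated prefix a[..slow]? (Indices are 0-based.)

slow=1, fast=3, prefix=[3, 6]

(s=0,f=1) a[fast]=3=a[slow] dup → fast++
(s=0,f=2) a[fast]=6≠a[slow]=3 write a[1]=6 → slow++,fast++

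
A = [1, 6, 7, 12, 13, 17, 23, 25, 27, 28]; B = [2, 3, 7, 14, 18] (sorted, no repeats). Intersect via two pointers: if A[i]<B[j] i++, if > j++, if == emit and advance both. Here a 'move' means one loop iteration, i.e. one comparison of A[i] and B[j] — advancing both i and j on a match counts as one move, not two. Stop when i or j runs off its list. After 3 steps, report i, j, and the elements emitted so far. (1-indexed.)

i=2, j=3, emitted=[]

i=1 j=1: 1<2, i++
i=2 j=1: 6>2, j++
i=2 j=2: 6>3, j++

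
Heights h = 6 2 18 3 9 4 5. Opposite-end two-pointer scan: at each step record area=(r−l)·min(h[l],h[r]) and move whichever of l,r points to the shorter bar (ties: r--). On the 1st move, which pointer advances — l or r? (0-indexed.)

r

l=0 r=6: min(6,5)*6=30 best=30 *, r--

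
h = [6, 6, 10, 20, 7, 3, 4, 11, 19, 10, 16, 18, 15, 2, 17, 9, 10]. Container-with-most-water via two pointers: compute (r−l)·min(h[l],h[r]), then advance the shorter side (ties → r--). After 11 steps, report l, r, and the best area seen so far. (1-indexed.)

[1,17] min(6,10)*16=96 best=96 * → l++
[2,17] min(6,10)*15=90 best=96 → l++
[3,17] min(10,10)*14=140 best=140 * → r--
[3,16] min(10,9)*13=117 best=140 → r--
[3,15] min(10,17)*12=120 best=140 → l++
[4,15] min(20,17)*11=187 best=187 * → r--
[4,14] min(20,2)*10=20 best=187 → r--
[4,13] min(20,15)*9=135 best=187 → r--
[4,12] min(20,18)*8=144 best=187 → r--
[4,11] min(20,16)*7=112 best=187 → r--
[4,10] min(20,10)*6=60 best=187 → r--

l=4, r=9, best area=187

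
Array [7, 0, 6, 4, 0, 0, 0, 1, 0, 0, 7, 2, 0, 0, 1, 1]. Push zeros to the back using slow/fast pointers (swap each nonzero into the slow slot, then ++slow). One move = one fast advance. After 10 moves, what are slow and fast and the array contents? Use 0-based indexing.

slow=0 fast=0: a[fast]=7≠0 swap→a[0]=7, slow++,fast++
slow=1 fast=1: a[fast]=0, fast++
slow=1 fast=2: a[fast]=6≠0 swap→a[1]=6, slow++,fast++
slow=2 fast=3: a[fast]=4≠0 swap→a[2]=4, slow++,fast++
slow=3 fast=4: a[fast]=0, fast++
slow=3 fast=5: a[fast]=0, fast++
slow=3 fast=6: a[fast]=0, fast++
slow=3 fast=7: a[fast]=1≠0 swap→a[3]=1, slow++,fast++
slow=4 fast=8: a[fast]=0, fast++
slow=4 fast=9: a[fast]=0, fast++

slow=4, fast=10, a=[7, 6, 4, 1, 0, 0, 0, 0, 0, 0, 7, 2, 0, 0, 1, 1]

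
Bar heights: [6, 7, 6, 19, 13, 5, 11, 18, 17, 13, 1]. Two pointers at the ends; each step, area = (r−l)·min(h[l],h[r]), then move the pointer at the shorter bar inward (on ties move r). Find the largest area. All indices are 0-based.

max area = 85

l=0 r=10: min(6,1)*10=10 best=10 *, r--
l=0 r=9: min(6,13)*9=54 best=54 *, l++
l=1 r=9: min(7,13)*8=56 best=56 *, l++
l=2 r=9: min(6,13)*7=42 best=56, l++
l=3 r=9: min(19,13)*6=78 best=78 *, r--
l=3 r=8: min(19,17)*5=85 best=85 *, r--
l=3 r=7: min(19,18)*4=72 best=85, r--
l=3 r=6: min(19,11)*3=33 best=85, r--
l=3 r=5: min(19,5)*2=10 best=85, r--
l=3 r=4: min(19,13)*1=13 best=85, r--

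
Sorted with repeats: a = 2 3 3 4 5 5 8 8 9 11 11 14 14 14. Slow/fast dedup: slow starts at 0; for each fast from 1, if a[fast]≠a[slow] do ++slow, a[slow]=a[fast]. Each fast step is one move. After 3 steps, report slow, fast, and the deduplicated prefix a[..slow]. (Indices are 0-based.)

slow=0 fast=1: a[fast]=3≠a[slow]=2 write a[1]=3, slow++,fast++
slow=1 fast=2: a[fast]=3=a[slow] dup, fast++
slow=1 fast=3: a[fast]=4≠a[slow]=3 write a[2]=4, slow++,fast++

slow=2, fast=4, prefix=[2, 3, 4]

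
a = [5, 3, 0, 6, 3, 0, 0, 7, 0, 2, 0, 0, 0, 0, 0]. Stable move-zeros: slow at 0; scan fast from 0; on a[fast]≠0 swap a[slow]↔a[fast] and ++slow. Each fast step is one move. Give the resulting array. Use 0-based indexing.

[5, 3, 6, 3, 7, 2, 0, 0, 0, 0, 0, 0, 0, 0, 0]

(s=0,f=0) a[fast]=5≠0 swap→a[0]=5 → slow++,fast++
(s=1,f=1) a[fast]=3≠0 swap→a[1]=3 → slow++,fast++
(s=2,f=2) a[fast]=0 → fast++
(s=2,f=3) a[fast]=6≠0 swap→a[2]=6 → slow++,fast++
(s=3,f=4) a[fast]=3≠0 swap→a[3]=3 → slow++,fast++
(s=4,f=5) a[fast]=0 → fast++
(s=4,f=6) a[fast]=0 → fast++
(s=4,f=7) a[fast]=7≠0 swap→a[4]=7 → slow++,fast++
(s=5,f=8) a[fast]=0 → fast++
(s=5,f=9) a[fast]=2≠0 swap→a[5]=2 → slow++,fast++
(s=6,f=10) a[fast]=0 → fast++
(s=6,f=11) a[fast]=0 → fast++
(s=6,f=12) a[fast]=0 → fast++
(s=6,f=13) a[fast]=0 → fast++
(s=6,f=14) a[fast]=0 → fast++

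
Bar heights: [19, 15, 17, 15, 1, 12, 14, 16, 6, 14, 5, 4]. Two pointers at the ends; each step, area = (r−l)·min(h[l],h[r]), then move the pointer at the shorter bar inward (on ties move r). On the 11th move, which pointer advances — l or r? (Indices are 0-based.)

r

l=0 r=11: min(19,4)*11=44 best=44 *, r--
l=0 r=10: min(19,5)*10=50 best=50 *, r--
l=0 r=9: min(19,14)*9=126 best=126 *, r--
l=0 r=8: min(19,6)*8=48 best=126, r--
l=0 r=7: min(19,16)*7=112 best=126, r--
l=0 r=6: min(19,14)*6=84 best=126, r--
l=0 r=5: min(19,12)*5=60 best=126, r--
l=0 r=4: min(19,1)*4=4 best=126, r--
l=0 r=3: min(19,15)*3=45 best=126, r--
l=0 r=2: min(19,17)*2=34 best=126, r--
l=0 r=1: min(19,15)*1=15 best=126, r--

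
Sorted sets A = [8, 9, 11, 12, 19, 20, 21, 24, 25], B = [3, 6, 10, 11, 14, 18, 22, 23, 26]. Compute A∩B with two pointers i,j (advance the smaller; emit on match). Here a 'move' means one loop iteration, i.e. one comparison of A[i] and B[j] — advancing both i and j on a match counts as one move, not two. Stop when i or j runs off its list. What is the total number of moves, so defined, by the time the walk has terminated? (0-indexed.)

[i=0,j=0] 8>3 → j++
[i=0,j=1] 8>6 → j++
[i=0,j=2] 8<10 → i++
[i=1,j=2] 9<10 → i++
[i=2,j=2] 11>10 → j++
[i=2,j=3] 11==11 emit → i++,j++
[i=3,j=4] 12<14 → i++
[i=4,j=4] 19>14 → j++
[i=4,j=5] 19>18 → j++
[i=4,j=6] 19<22 → i++
[i=5,j=6] 20<22 → i++
[i=6,j=6] 21<22 → i++
[i=7,j=6] 24>22 → j++
[i=7,j=7] 24>23 → j++
[i=7,j=8] 24<26 → i++
[i=8,j=8] 25<26 → i++

16 moves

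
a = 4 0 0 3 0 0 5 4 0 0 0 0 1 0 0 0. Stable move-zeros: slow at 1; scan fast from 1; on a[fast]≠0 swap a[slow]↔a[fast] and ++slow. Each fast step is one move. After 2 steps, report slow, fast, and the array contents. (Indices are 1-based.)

slow=1 fast=1: a[fast]=4≠0 swap→a[1]=4, slow++,fast++
slow=2 fast=2: a[fast]=0, fast++

slow=2, fast=3, a=[4, 0, 0, 3, 0, 0, 5, 4, 0, 0, 0, 0, 1, 0, 0, 0]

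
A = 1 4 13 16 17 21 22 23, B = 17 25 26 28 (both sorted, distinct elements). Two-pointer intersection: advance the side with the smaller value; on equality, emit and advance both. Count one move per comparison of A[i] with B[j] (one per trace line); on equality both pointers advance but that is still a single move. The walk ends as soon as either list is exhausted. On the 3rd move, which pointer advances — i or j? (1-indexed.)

i

[i=1,j=1] 1<17 → i++
[i=2,j=1] 4<17 → i++
[i=3,j=1] 13<17 → i++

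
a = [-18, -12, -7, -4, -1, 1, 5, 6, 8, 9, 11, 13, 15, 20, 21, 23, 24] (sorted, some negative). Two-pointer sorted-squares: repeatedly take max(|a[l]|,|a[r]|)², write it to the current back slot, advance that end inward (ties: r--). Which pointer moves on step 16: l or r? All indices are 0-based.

r

[0,16] |-18|<=|24| out[16]=576 → r--
[0,15] |-18|<=|23| out[15]=529 → r--
[0,14] |-18|<=|21| out[14]=441 → r--
[0,13] |-18|<=|20| out[13]=400 → r--
[0,12] |-18|>|15| out[12]=324 → l++
[1,12] |-12|<=|15| out[11]=225 → r--
[1,11] |-12|<=|13| out[10]=169 → r--
[1,10] |-12|>|11| out[9]=144 → l++
[2,10] |-7|<=|11| out[8]=121 → r--
[2,9] |-7|<=|9| out[7]=81 → r--
[2,8] |-7|<=|8| out[6]=64 → r--
[2,7] |-7|>|6| out[5]=49 → l++
[3,7] |-4|<=|6| out[4]=36 → r--
[3,6] |-4|<=|5| out[3]=25 → r--
[3,5] |-4|>|1| out[2]=16 → l++
[4,5] |-1|<=|1| out[1]=1 → r--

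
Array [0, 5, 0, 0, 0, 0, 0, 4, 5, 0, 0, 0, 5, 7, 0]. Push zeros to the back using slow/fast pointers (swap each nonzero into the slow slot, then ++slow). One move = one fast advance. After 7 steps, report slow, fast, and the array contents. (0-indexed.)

(s=0,f=0) a[fast]=0 → fast++
(s=0,f=1) a[fast]=5≠0 swap→a[0]=5 → slow++,fast++
(s=1,f=2) a[fast]=0 → fast++
(s=1,f=3) a[fast]=0 → fast++
(s=1,f=4) a[fast]=0 → fast++
(s=1,f=5) a[fast]=0 → fast++
(s=1,f=6) a[fast]=0 → fast++

slow=1, fast=7, a=[5, 0, 0, 0, 0, 0, 0, 4, 5, 0, 0, 0, 5, 7, 0]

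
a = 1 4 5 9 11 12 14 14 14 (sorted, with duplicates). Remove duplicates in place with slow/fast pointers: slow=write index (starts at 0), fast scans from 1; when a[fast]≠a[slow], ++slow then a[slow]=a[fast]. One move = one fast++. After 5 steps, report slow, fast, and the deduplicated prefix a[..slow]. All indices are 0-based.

slow=0 fast=1: a[fast]=4≠a[slow]=1 write a[1]=4, slow++,fast++
slow=1 fast=2: a[fast]=5≠a[slow]=4 write a[2]=5, slow++,fast++
slow=2 fast=3: a[fast]=9≠a[slow]=5 write a[3]=9, slow++,fast++
slow=3 fast=4: a[fast]=11≠a[slow]=9 write a[4]=11, slow++,fast++
slow=4 fast=5: a[fast]=12≠a[slow]=11 write a[5]=12, slow++,fast++

slow=5, fast=6, prefix=[1, 4, 5, 9, 11, 12]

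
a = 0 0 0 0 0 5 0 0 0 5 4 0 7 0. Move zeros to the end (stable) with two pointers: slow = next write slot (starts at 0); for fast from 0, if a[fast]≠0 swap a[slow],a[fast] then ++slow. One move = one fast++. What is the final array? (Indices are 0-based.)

(s=0,f=0) a[fast]=0 → fast++
(s=0,f=1) a[fast]=0 → fast++
(s=0,f=2) a[fast]=0 → fast++
(s=0,f=3) a[fast]=0 → fast++
(s=0,f=4) a[fast]=0 → fast++
(s=0,f=5) a[fast]=5≠0 swap→a[0]=5 → slow++,fast++
(s=1,f=6) a[fast]=0 → fast++
(s=1,f=7) a[fast]=0 → fast++
(s=1,f=8) a[fast]=0 → fast++
(s=1,f=9) a[fast]=5≠0 swap→a[1]=5 → slow++,fast++
(s=2,f=10) a[fast]=4≠0 swap→a[2]=4 → slow++,fast++
(s=3,f=11) a[fast]=0 → fast++
(s=3,f=12) a[fast]=7≠0 swap→a[3]=7 → slow++,fast++
(s=4,f=13) a[fast]=0 → fast++

[5, 5, 4, 7, 0, 0, 0, 0, 0, 0, 0, 0, 0, 0]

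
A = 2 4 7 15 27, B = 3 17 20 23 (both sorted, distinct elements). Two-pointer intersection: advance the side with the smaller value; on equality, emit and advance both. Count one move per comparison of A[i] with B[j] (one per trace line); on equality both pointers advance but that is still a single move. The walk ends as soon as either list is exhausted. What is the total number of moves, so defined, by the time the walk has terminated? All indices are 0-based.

8 moves

i=0 j=0: 2<3, i++
i=1 j=0: 4>3, j++
i=1 j=1: 4<17, i++
i=2 j=1: 7<17, i++
i=3 j=1: 15<17, i++
i=4 j=1: 27>17, j++
i=4 j=2: 27>20, j++
i=4 j=3: 27>23, j++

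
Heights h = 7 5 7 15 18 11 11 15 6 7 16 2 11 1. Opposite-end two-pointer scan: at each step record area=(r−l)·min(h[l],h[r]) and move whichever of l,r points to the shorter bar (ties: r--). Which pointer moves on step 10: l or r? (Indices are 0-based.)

l=0 r=13: min(7,1)*13=13 best=13 *, r--
l=0 r=12: min(7,11)*12=84 best=84 *, l++
l=1 r=12: min(5,11)*11=55 best=84, l++
l=2 r=12: min(7,11)*10=70 best=84, l++
l=3 r=12: min(15,11)*9=99 best=99 *, r--
l=3 r=11: min(15,2)*8=16 best=99, r--
l=3 r=10: min(15,16)*7=105 best=105 *, l++
l=4 r=10: min(18,16)*6=96 best=105, r--
l=4 r=9: min(18,7)*5=35 best=105, r--
l=4 r=8: min(18,6)*4=24 best=105, r--

r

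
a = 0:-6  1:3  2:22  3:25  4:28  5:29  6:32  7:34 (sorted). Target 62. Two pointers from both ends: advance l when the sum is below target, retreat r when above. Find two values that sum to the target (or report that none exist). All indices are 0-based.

l=0 r=7: -6+34=28 <62, l++
l=1 r=7: 3+34=37 <62, l++
l=2 r=7: 22+34=56 <62, l++
l=3 r=7: 25+34=59 <62, l++
l=4 r=7: 28+34=62, found

(28, 34)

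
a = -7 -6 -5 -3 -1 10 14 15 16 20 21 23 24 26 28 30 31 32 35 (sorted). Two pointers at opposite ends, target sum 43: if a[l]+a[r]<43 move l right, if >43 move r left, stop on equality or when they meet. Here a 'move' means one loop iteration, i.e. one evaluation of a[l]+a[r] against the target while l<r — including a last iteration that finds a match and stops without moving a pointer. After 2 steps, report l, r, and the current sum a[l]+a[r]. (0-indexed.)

l=0 r=18: -7+35=28 <43, l++
l=1 r=18: -6+35=29 <43, l++

l=2, r=18, sum=30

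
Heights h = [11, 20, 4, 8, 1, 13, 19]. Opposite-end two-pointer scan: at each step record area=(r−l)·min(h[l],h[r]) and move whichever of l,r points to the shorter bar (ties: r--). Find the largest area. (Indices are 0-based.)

[0,6] min(11,19)*6=66 best=66 * → l++
[1,6] min(20,19)*5=95 best=95 * → r--
[1,5] min(20,13)*4=52 best=95 → r--
[1,4] min(20,1)*3=3 best=95 → r--
[1,3] min(20,8)*2=16 best=95 → r--
[1,2] min(20,4)*1=4 best=95 → r--

max area = 95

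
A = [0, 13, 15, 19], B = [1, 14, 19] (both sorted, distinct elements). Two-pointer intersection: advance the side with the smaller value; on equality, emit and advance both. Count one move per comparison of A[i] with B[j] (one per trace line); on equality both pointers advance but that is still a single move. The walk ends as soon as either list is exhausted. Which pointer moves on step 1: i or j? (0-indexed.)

i

i=0 j=0: 0<1, i++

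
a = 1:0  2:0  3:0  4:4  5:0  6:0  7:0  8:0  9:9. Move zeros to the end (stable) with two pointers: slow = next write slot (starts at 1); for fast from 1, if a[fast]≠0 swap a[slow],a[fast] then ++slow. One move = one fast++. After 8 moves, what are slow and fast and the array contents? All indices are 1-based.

slow=1 fast=1: a[fast]=0, fast++
slow=1 fast=2: a[fast]=0, fast++
slow=1 fast=3: a[fast]=0, fast++
slow=1 fast=4: a[fast]=4≠0 swap→a[1]=4, slow++,fast++
slow=2 fast=5: a[fast]=0, fast++
slow=2 fast=6: a[fast]=0, fast++
slow=2 fast=7: a[fast]=0, fast++
slow=2 fast=8: a[fast]=0, fast++

slow=2, fast=9, a=[4, 0, 0, 0, 0, 0, 0, 0, 9]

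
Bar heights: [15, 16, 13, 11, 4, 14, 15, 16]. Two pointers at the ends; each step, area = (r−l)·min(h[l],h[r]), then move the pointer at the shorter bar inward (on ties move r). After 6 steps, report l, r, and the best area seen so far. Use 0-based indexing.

l=0 r=7: min(15,16)*7=105 best=105 *, l++
l=1 r=7: min(16,16)*6=96 best=105, r--
l=1 r=6: min(16,15)*5=75 best=105, r--
l=1 r=5: min(16,14)*4=56 best=105, r--
l=1 r=4: min(16,4)*3=12 best=105, r--
l=1 r=3: min(16,11)*2=22 best=105, r--

l=1, r=2, best area=105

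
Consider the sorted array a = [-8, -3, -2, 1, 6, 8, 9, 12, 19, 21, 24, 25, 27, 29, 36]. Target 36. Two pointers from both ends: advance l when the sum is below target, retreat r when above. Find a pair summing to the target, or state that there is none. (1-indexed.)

(9, 27)

[1,15] -8+36=28 <36 → l++
[2,15] -3+36=33 <36 → l++
[3,15] -2+36=34 <36 → l++
[4,15] 1+36=37 >36 → r--
[4,14] 1+29=30 <36 → l++
[5,14] 6+29=35 <36 → l++
[6,14] 8+29=37 >36 → r--
[6,13] 8+27=35 <36 → l++
[7,13] 9+27=36 → found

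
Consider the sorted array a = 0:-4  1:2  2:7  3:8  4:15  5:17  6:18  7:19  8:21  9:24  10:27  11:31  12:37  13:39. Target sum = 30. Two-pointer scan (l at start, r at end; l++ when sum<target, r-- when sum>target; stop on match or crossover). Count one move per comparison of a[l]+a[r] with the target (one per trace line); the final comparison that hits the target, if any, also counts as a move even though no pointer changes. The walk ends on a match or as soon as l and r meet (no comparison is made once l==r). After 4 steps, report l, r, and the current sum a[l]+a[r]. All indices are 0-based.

[0,13] -4+39=35 >30 → r--
[0,12] -4+37=33 >30 → r--
[0,11] -4+31=27 <30 → l++
[1,11] 2+31=33 >30 → r--

l=1, r=10, sum=29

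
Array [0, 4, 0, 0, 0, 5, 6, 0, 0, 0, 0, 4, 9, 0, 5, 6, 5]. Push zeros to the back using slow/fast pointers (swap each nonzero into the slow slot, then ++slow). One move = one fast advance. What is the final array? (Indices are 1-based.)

slow=1 fast=1: a[fast]=0, fast++
slow=1 fast=2: a[fast]=4≠0 swap→a[1]=4, slow++,fast++
slow=2 fast=3: a[fast]=0, fast++
slow=2 fast=4: a[fast]=0, fast++
slow=2 fast=5: a[fast]=0, fast++
slow=2 fast=6: a[fast]=5≠0 swap→a[2]=5, slow++,fast++
slow=3 fast=7: a[fast]=6≠0 swap→a[3]=6, slow++,fast++
slow=4 fast=8: a[fast]=0, fast++
slow=4 fast=9: a[fast]=0, fast++
slow=4 fast=10: a[fast]=0, fast++
slow=4 fast=11: a[fast]=0, fast++
slow=4 fast=12: a[fast]=4≠0 swap→a[4]=4, slow++,fast++
slow=5 fast=13: a[fast]=9≠0 swap→a[5]=9, slow++,fast++
slow=6 fast=14: a[fast]=0, fast++
slow=6 fast=15: a[fast]=5≠0 swap→a[6]=5, slow++,fast++
slow=7 fast=16: a[fast]=6≠0 swap→a[7]=6, slow++,fast++
slow=8 fast=17: a[fast]=5≠0 swap→a[8]=5, slow++,fast++

[4, 5, 6, 4, 9, 5, 6, 5, 0, 0, 0, 0, 0, 0, 0, 0, 0]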